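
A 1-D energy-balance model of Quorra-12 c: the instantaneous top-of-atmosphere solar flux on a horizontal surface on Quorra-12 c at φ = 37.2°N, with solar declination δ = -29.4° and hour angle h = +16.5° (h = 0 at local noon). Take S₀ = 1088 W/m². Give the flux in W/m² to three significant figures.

cos θ_z = sin φ sin δ + cos φ cos δ cos h = -0.296800 + 0.665371 = 0.368571.
Flux = S₀ · cos θ_z = 1088 × 0.368571 = 401.0 W/m².

401 W/m²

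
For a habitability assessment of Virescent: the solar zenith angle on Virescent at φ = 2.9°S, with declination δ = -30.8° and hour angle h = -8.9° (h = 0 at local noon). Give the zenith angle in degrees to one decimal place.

θ_z = 29.1°

cos θ_z = sin φ sin δ + cos φ cos δ cos h = 0.025906 + 0.847531 = 0.873437.
θ_z = arccos(0.873437) = 29.1°.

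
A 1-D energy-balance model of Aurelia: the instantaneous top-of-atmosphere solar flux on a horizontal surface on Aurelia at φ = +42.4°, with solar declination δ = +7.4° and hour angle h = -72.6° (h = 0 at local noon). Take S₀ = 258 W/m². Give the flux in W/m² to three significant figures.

78.9 W/m²

cos θ_z = sin φ sin δ + cos φ cos δ cos h = 0.086847 + 0.218989 = 0.305836.
Flux = S₀ · cos θ_z = 258 × 0.305836 = 78.91 W/m².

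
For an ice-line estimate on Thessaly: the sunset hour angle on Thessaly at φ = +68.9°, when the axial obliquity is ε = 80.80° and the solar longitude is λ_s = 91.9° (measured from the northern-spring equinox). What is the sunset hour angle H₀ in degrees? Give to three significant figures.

H₀ = 180°

Solar declination: sin δ = sin ε · sin λ_s = sin 80.80° × sin 91.9° = 0.98659, so δ = +80.608°.
Sunrise equation: cos H₀ = −tan φ · tan δ = -15.6671 ≤ −1, so the host star never sets (polar day) and H₀ = π.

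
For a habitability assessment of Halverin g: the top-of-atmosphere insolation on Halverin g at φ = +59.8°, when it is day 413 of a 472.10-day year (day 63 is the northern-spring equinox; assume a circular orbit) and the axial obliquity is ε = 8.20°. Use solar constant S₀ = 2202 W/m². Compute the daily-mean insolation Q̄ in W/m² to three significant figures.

Q̄ ≈ 224 W/m²

Solar longitude: λ_s = 360° × (413 − 63)/472.10 = 266.893°.
sin δ = sin 8.20° × sin 266.893° = -0.14242, so δ = -8.188°.
cos H₀ = −tan(+59.8°) tan(-8.188°) = 0.2472, H₀ = 1.3210 rad.
Bracket: H₀ sin φ sin δ + cos φ cos δ sin H₀ = 1.3210×0.86427×-0.14242 + 0.50302×0.98981×0.96896 = -0.162601 + 0.482440 = 0.319839.
Q̄ = (S₀/π) × [bracket] = (2202/π) × 0.319839 = 224.2 W/m².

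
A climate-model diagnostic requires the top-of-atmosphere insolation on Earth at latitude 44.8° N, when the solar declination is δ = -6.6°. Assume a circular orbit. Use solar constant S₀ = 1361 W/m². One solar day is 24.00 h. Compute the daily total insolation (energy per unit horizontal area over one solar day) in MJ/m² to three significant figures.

cos H₀ = −tan(+44.8°) tan(-6.600°) = 0.1149, H₀ = 1.4556 rad.
Bracket: H₀ sin φ sin δ + cos φ cos δ sin H₀ = 1.4556×0.70463×-0.11494 + 0.70957×0.99337×0.99338 = -0.117889 + 0.700199 = 0.582310.
Q̄ = (S₀/π) × [bracket] = (1361/π) × 0.582310 = 252.27 W/m².
Daily total = Q̄ × 24.00 h × 3600 s/h = 252.27 × 24.00 × 3600 / 10⁶ = 21.80 MJ/m².

21.8 MJ/m²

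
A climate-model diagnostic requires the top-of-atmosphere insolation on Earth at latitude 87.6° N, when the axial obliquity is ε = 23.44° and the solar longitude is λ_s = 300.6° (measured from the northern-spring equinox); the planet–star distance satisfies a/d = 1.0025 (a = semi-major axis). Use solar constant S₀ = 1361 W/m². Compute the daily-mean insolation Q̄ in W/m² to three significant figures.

Solar declination: sin δ = sin ε · sin λ_s = sin 23.44° × sin 300.6° = -0.34239, so δ = -20.023°.
cos H₀ = −tan(+87.6°) tan(-20.023°) = 8.6948 ≥ 1 ⇒ polar night, H₀ = 0 and Q̄ = 0.
Inverse-square distance factor (a/d)² = 1.0025² = 1.005006.

Q̄ ≈ 0.00 W/m²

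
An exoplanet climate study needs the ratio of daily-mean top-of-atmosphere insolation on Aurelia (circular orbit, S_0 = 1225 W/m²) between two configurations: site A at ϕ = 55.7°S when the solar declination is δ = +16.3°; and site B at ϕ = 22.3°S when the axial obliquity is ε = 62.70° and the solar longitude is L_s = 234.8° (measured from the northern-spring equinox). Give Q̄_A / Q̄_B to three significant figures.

— Configuration A (ϕ=-55.7°):
cos h₀ = −tan(-55.7°) tan(+16.300°) = 0.4287, h₀ = 1.1278 rad.
Bracket: h₀ sin ϕ sin δ + cos ϕ cos δ sin h₀ = 1.1278×-0.82610×0.28067 + 0.56353×0.95981×0.90346 = -0.261493 + 0.488665 = 0.227172.
Q̄ = (S_0/π) × [bracket] = (1225/π) × 0.227172 = 88.581 W/m².
— Configuration B (ϕ=-22.3°):
Solar declination: sin δ = sin ε · sin L_s = sin 62.70° × sin 234.8° = -0.72613, so δ = -46.563°.
cos h₀ = −tan(-22.3°) tan(-46.563°) = -0.4331, h₀ = 2.0188 rad.
Bracket: h₀ sin ϕ sin δ + cos ϕ cos δ sin h₀ = 2.0188×-0.37946×-0.72613 + 0.92521×0.68756×0.90133 = 0.556255 + 0.573370 = 1.129625.
Q̄ = (S_0/π) × [bracket] = (1225/π) × 1.129625 = 440.47 W/m².
Ratio Q̄_A / Q̄_B = 88.581 / 440.47 = 0.2011.

Q̄_A / Q̄_B ≈ 0.201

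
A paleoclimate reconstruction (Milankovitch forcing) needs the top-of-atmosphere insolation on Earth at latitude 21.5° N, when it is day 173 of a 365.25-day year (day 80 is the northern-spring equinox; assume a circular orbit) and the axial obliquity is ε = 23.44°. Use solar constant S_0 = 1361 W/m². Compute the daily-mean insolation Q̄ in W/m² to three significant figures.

Solar longitude: L_s = 360° × (173 − 80)/365.25 = 91.663°.
sin δ = sin 23.44° × sin 91.663° = 0.39762, so δ = +23.430°.
cos h₀ = −tan(+21.5°) tan(+23.430°) = -0.1707, h₀ = 1.7423 rad.
Bracket: h₀ sin ϕ sin δ + cos ϕ cos δ sin h₀ = 1.7423×0.36650×0.39762 + 0.93042×0.91755×0.98532 = 0.253901 + 0.841174 = 1.095075.
Q̄ = (S_0/π) × [bracket] = (1361/π) × 1.095075 = 474.4 W/m².

Q̄ ≈ 474 W/m²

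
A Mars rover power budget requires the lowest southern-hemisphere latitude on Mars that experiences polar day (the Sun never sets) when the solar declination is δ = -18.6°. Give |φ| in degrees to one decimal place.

|φ| = 71.4°

Polar day requires cos H₀ = −tan φ tan δ ≤ −1, i.e. tan φ tan δ ≥ 1.
The boundary is |tan φ| · |tan δ| = 1, so |φ| = 90° − |δ| = 90° − 18.6° = 71.4° in the southern hemisphere.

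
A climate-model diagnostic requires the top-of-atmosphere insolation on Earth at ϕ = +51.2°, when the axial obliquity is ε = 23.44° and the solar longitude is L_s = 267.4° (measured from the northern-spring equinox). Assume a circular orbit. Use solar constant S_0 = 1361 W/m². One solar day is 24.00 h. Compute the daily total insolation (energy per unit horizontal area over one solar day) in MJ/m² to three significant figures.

6.52 MJ/m²

Solar declination: sin δ = sin ε · sin L_s = sin 23.44° × sin 267.4° = -0.39738, so δ = -23.414°.
cos h₀ = −tan(+51.2°) tan(-23.414°) = 0.5386, h₀ = 1.0020 rad.
Bracket: h₀ sin ϕ sin δ + cos ϕ cos δ sin h₀ = 1.0020×0.77934×-0.39738 + 0.62660×0.91765×0.84257 = -0.310314 + 0.484477 = 0.174163.
Q̄ = (S_0/π) × [bracket] = (1361/π) × 0.174163 = 75.451 W/m².
Daily total = Q̄ × 24.00 h × 3600 s/h = 75.451 × 24.00 × 3600 / 10⁶ = 6.519 MJ/m².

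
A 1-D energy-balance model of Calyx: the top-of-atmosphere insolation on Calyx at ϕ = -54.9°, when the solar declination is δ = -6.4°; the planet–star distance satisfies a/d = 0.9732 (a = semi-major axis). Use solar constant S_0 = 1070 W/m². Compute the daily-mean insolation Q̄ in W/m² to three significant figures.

Q̄ ≈ 233 W/m²

cos h₀ = −tan(-54.9°) tan(-6.400°) = -0.1596, h₀ = 1.7311 rad.
Bracket: h₀ sin ϕ sin δ + cos ϕ cos δ sin h₀ = 1.7311×-0.81815×-0.11147 + 0.57501×0.99377×0.98718 = 0.157875 + 0.564102 = 0.721977.
Inverse-square distance factor (a/d)² = 0.9732² = 0.947118.
Q̄ = (S_0/π) × 0.947118 × [bracket] = (1070/π) × 0.947118 × 0.721977 = 232.9 W/m².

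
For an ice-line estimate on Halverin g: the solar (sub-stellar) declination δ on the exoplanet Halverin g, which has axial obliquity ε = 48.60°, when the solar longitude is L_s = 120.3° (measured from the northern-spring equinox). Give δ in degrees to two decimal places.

δ = +40.36°

sin δ = sin ε · sin L_s = sin 48.60° × sin 120.3° = 0.647643.
δ = arcsin(0.647643) = +40.36°.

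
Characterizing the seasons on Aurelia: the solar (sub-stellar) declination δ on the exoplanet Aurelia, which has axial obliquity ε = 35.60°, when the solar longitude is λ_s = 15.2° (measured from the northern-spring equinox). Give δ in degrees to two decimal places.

sin δ = sin ε · sin λ_s = sin 35.60° × sin 15.2° = 0.152626.
δ = arcsin(0.152626) = +8.78°.

δ = +8.78°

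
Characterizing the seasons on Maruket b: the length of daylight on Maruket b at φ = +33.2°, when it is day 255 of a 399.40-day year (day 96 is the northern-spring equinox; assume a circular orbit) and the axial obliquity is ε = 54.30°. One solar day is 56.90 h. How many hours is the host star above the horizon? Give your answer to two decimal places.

Solar longitude: λ_s = 360° × (255 − 96)/399.40 = 143.315°.
sin δ = sin 54.30° × sin 143.315° = 0.48515, so δ = +29.022°.
cos H₀ = −tan φ · tan δ = −tan(+33.2°) × tan(+29.022°) = -0.3631, so H₀ = 1.9424 rad = 111.29°.
Daylight = 2H₀/(2π) × 56.90 h = (1.9424/π) × 56.90 = 35.18 h.

35.18 h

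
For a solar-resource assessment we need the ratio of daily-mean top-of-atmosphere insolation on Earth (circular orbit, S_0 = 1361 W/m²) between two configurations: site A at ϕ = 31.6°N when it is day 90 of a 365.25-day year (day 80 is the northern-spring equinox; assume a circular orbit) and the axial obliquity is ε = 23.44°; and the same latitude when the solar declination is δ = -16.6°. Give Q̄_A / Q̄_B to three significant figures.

Q̄_A / Q̄_B ≈ 1.52

— Configuration A (ϕ=+31.6°):
Solar longitude: L_s = 360° × (90 − 80)/365.25 = 9.856°.
sin δ = sin 23.44° × sin 9.856° = 0.06809, so δ = +3.904°.
cos h₀ = −tan(+31.6°) tan(+3.904°) = -0.0420, h₀ = 1.6128 rad.
Bracket: h₀ sin ϕ sin δ + cos ϕ cos δ sin h₀ = 1.6128×0.52399×0.06809 + 0.85173×0.99768×0.99912 = 0.057542 + 0.849006 = 0.906548.
Q̄ = (S_0/π) × [bracket] = (1361/π) × 0.906548 = 392.73 W/m².
— Configuration B (ϕ=+31.6°):
cos h₀ = −tan(+31.6°) tan(-16.600°) = 0.1834, h₀ = 1.3864 rad.
Bracket: h₀ sin ϕ sin δ + cos ϕ cos δ sin h₀ = 1.3864×0.52399×-0.28569 + 0.85173×0.95832×0.98304 = -0.207542 + 0.802387 = 0.594845.
Q̄ = (S_0/π) × [bracket] = (1361/π) × 0.594845 = 257.70 W/m².
Ratio Q̄_A / Q̄_B = 392.73 / 257.70 = 1.524.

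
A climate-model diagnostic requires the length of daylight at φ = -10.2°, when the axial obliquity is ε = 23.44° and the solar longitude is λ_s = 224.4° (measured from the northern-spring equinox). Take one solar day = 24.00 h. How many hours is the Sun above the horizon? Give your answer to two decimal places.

Solar declination: sin δ = sin ε · sin λ_s = sin 23.44° × sin 224.4° = -0.27832, so δ = -16.160°.
cos H₀ = −tan φ · tan δ = −tan(-10.2°) × tan(-16.160°) = -0.0521, so H₀ = 1.6230 rad = 92.99°.
Daylight = 2H₀/(2π) × 24.00 h = (1.6230/π) × 24.00 = 12.40 h.

12.40 h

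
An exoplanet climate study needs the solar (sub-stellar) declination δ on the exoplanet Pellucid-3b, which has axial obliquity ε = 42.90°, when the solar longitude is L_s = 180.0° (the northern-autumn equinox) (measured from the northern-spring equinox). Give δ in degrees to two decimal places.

δ = +0.00°

sin δ = sin ε · sin L_s = sin 42.90° × sin 180.0° = 0.000000.
δ = arcsin(0.000000) = +0.00°.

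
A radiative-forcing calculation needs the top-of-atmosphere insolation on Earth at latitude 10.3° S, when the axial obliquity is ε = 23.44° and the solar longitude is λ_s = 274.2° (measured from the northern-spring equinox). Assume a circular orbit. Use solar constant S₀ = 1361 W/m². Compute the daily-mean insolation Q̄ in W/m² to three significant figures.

Solar declination: sin δ = sin ε · sin λ_s = sin 23.44° × sin 274.2° = -0.39672, so δ = -23.373°.
cos H₀ = −tan(-10.3°) tan(-23.373°) = -0.0785, H₀ = 1.6494 rad.
Bracket: H₀ sin φ sin δ + cos φ cos δ sin H₀ = 1.6494×-0.17880×-0.39672 + 0.98389×0.91794×0.99691 = 0.116998 + 0.900361 = 1.017359.
Q̄ = (S₀/π) × [bracket] = (1361/π) × 1.017359 = 440.7 W/m².

Q̄ ≈ 441 W/m²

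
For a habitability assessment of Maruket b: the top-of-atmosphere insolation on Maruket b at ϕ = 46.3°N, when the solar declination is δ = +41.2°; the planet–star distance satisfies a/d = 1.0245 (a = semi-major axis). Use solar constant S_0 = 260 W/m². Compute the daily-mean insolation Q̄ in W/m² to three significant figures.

Q̄ ≈ 131 W/m²

cos h₀ = −tan(+46.3°) tan(+41.200°) = -0.9161, h₀ = 2.7290 rad.
Bracket: h₀ sin ϕ sin δ + cos ϕ cos δ sin h₀ = 2.7290×0.72297×0.65869 + 0.69088×0.75241×0.40097 = 1.299586 + 0.208434 = 1.508020.
Inverse-square distance factor (a/d)² = 1.0245² = 1.049600.
Q̄ = (S_0/π) × 1.049600 × [bracket] = (260/π) × 1.049600 × 1.508020 = 131.0 W/m².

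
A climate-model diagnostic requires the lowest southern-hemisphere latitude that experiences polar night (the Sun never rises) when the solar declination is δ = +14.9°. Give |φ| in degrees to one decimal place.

Polar night requires cos H₀ = −tan φ tan δ ≥ 1, i.e. tan φ tan δ ≤ −1.
The boundary is |tan φ| · |tan δ| = 1, so |φ| = 90° − |δ| = 90° − 14.9° = 75.1° in the southern hemisphere.

|φ| = 75.1°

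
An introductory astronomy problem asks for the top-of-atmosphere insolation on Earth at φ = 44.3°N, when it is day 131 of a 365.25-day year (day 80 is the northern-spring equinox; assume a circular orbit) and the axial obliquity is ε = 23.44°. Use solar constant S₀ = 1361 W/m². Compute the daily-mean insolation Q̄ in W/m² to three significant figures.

Solar longitude: λ_s = 360° × (131 − 80)/365.25 = 50.267°.
sin δ = sin 23.44° × sin 50.267° = 0.30591, so δ = +17.813°.
cos H₀ = −tan(+44.3°) tan(+17.813°) = -0.3136, H₀ = 1.8897 rad.
Bracket: H₀ sin φ sin δ + cos φ cos δ sin H₀ = 1.8897×0.69842×0.30591 + 0.71569×0.95206×0.94957 = 0.403741 + 0.647018 = 1.050759.
Q̄ = (S₀/π) × [bracket] = (1361/π) × 1.050759 = 455.2 W/m².

Q̄ ≈ 455 W/m²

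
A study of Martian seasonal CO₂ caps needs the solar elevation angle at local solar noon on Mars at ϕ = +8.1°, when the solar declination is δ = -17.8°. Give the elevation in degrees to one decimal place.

64.1°

At local noon the hour angle is zero, so the zenith angle equals |ϕ − δ| = |+8.1° − (-17.800°)| = 25.900°.
Elevation = 90° − 25.900° = 64.1°.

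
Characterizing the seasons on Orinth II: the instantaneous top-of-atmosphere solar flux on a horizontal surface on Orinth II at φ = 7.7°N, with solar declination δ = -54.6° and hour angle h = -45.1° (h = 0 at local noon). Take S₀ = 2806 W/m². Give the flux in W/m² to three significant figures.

cos θ_z = sin φ sin δ + cos φ cos δ cos h = -0.109216 + 0.405211 = 0.295995.
Flux = S₀ · cos θ_z = 2806 × 0.295995 = 830.6 W/m².

831 W/m²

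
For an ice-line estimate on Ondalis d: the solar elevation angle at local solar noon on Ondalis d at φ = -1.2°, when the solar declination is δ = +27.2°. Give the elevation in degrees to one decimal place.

61.6°

At local noon the hour angle is zero, so the zenith angle equals |φ − δ| = |-1.2° − (+27.200°)| = 28.400°.
Elevation = 90° − 28.400° = 61.6°.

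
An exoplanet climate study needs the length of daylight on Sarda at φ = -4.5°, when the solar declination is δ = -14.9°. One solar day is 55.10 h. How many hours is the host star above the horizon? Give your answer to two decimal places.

cos H₀ = −tan φ · tan δ = −tan(-4.5°) × tan(-14.900°) = -0.0209, so H₀ = 1.5917 rad = 91.20°.
Daylight = 2H₀/(2π) × 55.10 h = (1.5917/π) × 55.10 = 27.92 h.

27.92 h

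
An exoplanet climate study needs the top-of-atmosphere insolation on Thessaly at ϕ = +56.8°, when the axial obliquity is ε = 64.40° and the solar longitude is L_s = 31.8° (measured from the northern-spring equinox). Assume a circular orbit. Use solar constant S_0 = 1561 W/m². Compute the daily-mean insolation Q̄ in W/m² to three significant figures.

Q̄ ≈ 637 W/m²

Solar declination: sin δ = sin ε · sin L_s = sin 64.40° × sin 31.8° = 0.47523, so δ = +28.374°.
cos h₀ = −tan(+56.8°) tan(+28.374°) = -0.8254, h₀ = 2.5417 rad.
Bracket: h₀ sin ϕ sin δ + cos ϕ cos δ sin h₀ = 2.5417×0.83676×0.47523 + 0.54756×0.87986×0.56458 = 1.010716 + 0.272001 = 1.282717.
Q̄ = (S_0/π) × [bracket] = (1561/π) × 1.282717 = 637.4 W/m².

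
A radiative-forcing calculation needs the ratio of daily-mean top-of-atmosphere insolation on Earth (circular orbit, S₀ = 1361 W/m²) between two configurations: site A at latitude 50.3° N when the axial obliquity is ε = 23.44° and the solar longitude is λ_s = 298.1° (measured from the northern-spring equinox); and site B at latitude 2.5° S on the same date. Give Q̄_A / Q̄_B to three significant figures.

Q̄_A / Q̄_B ≈ 0.246

— Configuration A (φ=+50.3°):
Solar declination: sin δ = sin ε · sin λ_s = sin 23.44° × sin 298.1° = -0.35090, so δ = -20.542°.
cos H₀ = −tan(+50.3°) tan(-20.542°) = 0.4514, H₀ = 1.1025 rad.
Bracket: H₀ sin φ sin δ + cos φ cos δ sin H₀ = 1.1025×0.76940×-0.35090 + 0.63877×0.93641×0.89234 = -0.297656 + 0.533754 = 0.236098.
Q̄ = (S₀/π) × [bracket] = (1361/π) × 0.236098 = 102.28 W/m².
— Configuration B (φ=-2.5°):
cos H₀ = −tan(-2.5°) tan(-20.542°) = -0.0164, H₀ = 1.5872 rad.
Bracket: H₀ sin φ sin δ + cos φ cos δ sin H₀ = 1.5872×-0.04362×-0.35090 + 0.99905×0.93641×0.99987 = 0.024294 + 0.935399 = 0.959693.
Q̄ = (S₀/π) × [bracket] = (1361/π) × 0.959693 = 415.76 W/m².
Ratio Q̄_A / Q̄_B = 102.28 / 415.76 = 0.2460.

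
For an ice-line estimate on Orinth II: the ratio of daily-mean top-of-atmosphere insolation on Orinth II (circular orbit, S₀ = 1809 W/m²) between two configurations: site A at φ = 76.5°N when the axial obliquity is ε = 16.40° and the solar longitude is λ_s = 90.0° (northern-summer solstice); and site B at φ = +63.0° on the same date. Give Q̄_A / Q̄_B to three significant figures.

Q̄_A / Q̄_B ≈ 0.952

— Configuration A (φ=+76.5°):
Solar declination: sin δ = sin ε · sin λ_s = sin 16.40° × sin 90.0° = 0.28234, so δ = +16.400°.
cos H₀ = −tan(+76.5°) tan(+16.400°) = -1.2259 ≤ −1 ⇒ polar day, H₀ = π.
Bracket: H₀ sin φ sin δ + cos φ cos δ sin H₀ = 3.1416×0.97237×0.28234 + 0.23345×0.95931×0.00000 = 0.862492 + 0.000000 = 0.862492.
Q̄ = (S₀/π) × [bracket] = (1809/π) × 0.862492 = 496.64 W/m².
— Configuration B (φ=+63.0°):
cos H₀ = −tan(+63.0°) tan(+16.400°) = -0.5776, H₀ = 2.1866 rad.
Bracket: H₀ sin φ sin δ + cos φ cos δ sin H₀ = 2.1866×0.89101×0.28234 + 0.45399×0.95931×0.81630 = 0.550078 + 0.355513 = 0.905591.
Q̄ = (S₀/π) × [bracket] = (1809/π) × 0.905591 = 521.46 W/m².
Ratio Q̄_A / Q̄_B = 496.64 / 521.46 = 0.9524.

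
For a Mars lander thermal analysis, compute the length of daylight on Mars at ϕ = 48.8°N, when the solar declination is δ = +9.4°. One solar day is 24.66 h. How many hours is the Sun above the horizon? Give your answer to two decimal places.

13.82 h

cos h₀ = −tan ϕ · tan δ = −tan(+48.8°) × tan(+9.400°) = -0.1891, so h₀ = 1.7610 rad = 100.90°.
Daylight = 2h₀/(2π) × 24.66 h = (1.7610/π) × 24.66 = 13.82 h.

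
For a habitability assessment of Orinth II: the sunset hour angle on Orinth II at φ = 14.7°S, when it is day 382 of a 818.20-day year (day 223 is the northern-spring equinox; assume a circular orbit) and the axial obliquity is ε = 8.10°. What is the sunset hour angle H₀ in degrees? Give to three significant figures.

H₀ = 88.0°

Solar longitude: λ_s = 360° × (382 − 223)/818.20 = 69.958°.
sin δ = sin 8.10° × sin 69.958° = 0.13237, so δ = +7.607°.
cos H₀ = −tan φ · tan δ = −tan(-14.7°) × tan(+7.607°) = 0.0350, so H₀ = 1.5358 rad = 87.99°.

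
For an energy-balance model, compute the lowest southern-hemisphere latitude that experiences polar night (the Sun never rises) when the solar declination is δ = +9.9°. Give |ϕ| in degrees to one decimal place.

Polar night requires cos h₀ = −tan ϕ tan δ ≥ 1, i.e. tan ϕ tan δ ≤ −1.
The boundary is |tan ϕ| · |tan δ| = 1, so |ϕ| = 90° − |δ| = 90° − 9.9° = 80.1° in the southern hemisphere.

|ϕ| = 80.1°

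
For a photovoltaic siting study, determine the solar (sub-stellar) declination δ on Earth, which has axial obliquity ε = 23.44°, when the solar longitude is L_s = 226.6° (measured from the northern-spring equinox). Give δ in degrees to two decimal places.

sin δ = sin ε · sin L_s = sin 23.44° × sin 226.6° = -0.289023.
δ = arcsin(-0.289023) = -16.80°.

δ = -16.80°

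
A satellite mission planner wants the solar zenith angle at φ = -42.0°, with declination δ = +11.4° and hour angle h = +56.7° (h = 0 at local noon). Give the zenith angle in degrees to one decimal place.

θ_z = 74.5°

cos θ_z = sin φ sin δ + cos φ cos δ cos h = -0.132259 + 0.399954 = 0.267695.
θ_z = arccos(0.267695) = 74.5°.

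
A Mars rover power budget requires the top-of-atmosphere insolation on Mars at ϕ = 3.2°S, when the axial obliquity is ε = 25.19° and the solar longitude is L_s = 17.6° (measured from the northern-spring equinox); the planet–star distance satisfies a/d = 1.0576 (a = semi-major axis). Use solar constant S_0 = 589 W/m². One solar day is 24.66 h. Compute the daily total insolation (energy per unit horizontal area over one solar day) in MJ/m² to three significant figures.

Solar declination: sin δ = sin ε · sin L_s = sin 25.19° × sin 17.6° = 0.12870, so δ = +7.394°.
cos h₀ = −tan(-3.2°) tan(+7.394°) = 0.0073, h₀ = 1.5635 rad.
Bracket: h₀ sin ϕ sin δ + cos ϕ cos δ sin h₀ = 1.5635×-0.05582×0.12870 + 0.99844×0.99168×0.99997 = -0.011232 + 0.990103 = 0.978871.
Inverse-square distance factor (a/d)² = 1.0576² = 1.118518.
Q̄ = (S_0/π) × 1.118518 × [bracket] = (589/π) × 1.118518 × 0.978871 = 205.27 W/m².
Daily total = Q̄ × 24.66 h × 3600 s/h = 205.27 × 24.66 × 3600 / 10⁶ = 18.22 MJ/m².

18.2 MJ/m²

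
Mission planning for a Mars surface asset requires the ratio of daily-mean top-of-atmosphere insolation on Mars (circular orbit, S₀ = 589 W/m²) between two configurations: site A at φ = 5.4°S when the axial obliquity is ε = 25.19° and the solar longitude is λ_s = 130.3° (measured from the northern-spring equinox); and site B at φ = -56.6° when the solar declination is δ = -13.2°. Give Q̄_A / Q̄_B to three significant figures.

— Configuration A (φ=-5.4°):
Solar declination: sin δ = sin ε · sin λ_s = sin 25.19° × sin 130.3° = 0.32461, so δ = +18.942°.
cos H₀ = −tan(-5.4°) tan(+18.942°) = 0.0324, H₀ = 1.5383 rad.
Bracket: H₀ sin φ sin δ + cos φ cos δ sin H₀ = 1.5383×-0.09411×0.32461 + 0.99556×0.94585×0.99947 = -0.046994 + 0.941151 = 0.894157.
Q̄ = (S₀/π) × [bracket] = (589/π) × 0.894157 = 167.64 W/m².
— Configuration B (φ=-56.6°):
cos H₀ = −tan(-56.6°) tan(-13.200°) = -0.3557, H₀ = 1.9345 rad.
Bracket: H₀ sin φ sin δ + cos φ cos δ sin H₀ = 1.9345×-0.83485×-0.22835 + 0.55048×0.97358×0.93460 = 0.368789 + 0.500886 = 0.869675.
Q̄ = (S₀/π) × [bracket] = (589/π) × 0.869675 = 163.05 W/m².
Ratio Q̄_A / Q̄_B = 167.64 / 163.05 = 1.028.

Q̄_A / Q̄_B ≈ 1.03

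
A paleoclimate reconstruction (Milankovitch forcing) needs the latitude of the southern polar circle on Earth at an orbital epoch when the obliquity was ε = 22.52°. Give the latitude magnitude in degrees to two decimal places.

The polar circle is the lowest latitude that experiences at least one full rotation of continuous darkness at the northern-summer solstice; it lies at |φ| = 90° − ε = 90° − 22.52° = 67.48°.

67.48°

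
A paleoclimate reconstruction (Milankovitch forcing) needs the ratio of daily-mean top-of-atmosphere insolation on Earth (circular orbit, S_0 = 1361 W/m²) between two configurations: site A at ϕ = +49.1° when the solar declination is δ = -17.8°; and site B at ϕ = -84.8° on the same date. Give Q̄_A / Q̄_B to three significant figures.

Q̄_A / Q̄_B ≈ 0.318

— Configuration A (ϕ=+49.1°):
cos h₀ = −tan(+49.1°) tan(-17.800°) = 0.3706, h₀ = 1.1911 rad.
Bracket: h₀ sin ϕ sin δ + cos ϕ cos δ sin h₀ = 1.1911×0.75585×-0.30570 + 0.65474×0.95213×0.92877 = -0.275220 + 0.578993 = 0.303773.
Q̄ = (S_0/π) × [bracket] = (1361/π) × 0.303773 = 131.60 W/m².
— Configuration B (ϕ=-84.8°):
cos h₀ = −tan(-84.8°) tan(-17.800°) = -3.5279 ≤ −1 ⇒ polar day, h₀ = π.
Bracket: h₀ sin ϕ sin δ + cos ϕ cos δ sin h₀ = 3.1416×-0.99588×-0.30570 + 0.09063×0.95213×0.00000 = 0.956430 + 0.000000 = 0.956430.
Q̄ = (S_0/π) × [bracket] = (1361/π) × 0.956430 = 414.34 W/m².
Ratio Q̄_A / Q̄_B = 131.60 / 414.34 = 0.3176.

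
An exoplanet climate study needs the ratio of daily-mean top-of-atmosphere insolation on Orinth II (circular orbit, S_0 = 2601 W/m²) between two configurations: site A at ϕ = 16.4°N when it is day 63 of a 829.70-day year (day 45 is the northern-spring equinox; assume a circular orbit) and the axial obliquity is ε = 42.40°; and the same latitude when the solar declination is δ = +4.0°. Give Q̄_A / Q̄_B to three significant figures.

— Configuration A (ϕ=+16.4°):
Solar longitude: L_s = 360° × (63 − 45)/829.70 = 7.810°.
sin δ = sin 42.40° × sin 7.810° = 0.09163, so δ = +5.257°.
cos h₀ = −tan(+16.4°) tan(+5.257°) = -0.0271, h₀ = 1.5979 rad.
Bracket: h₀ sin ϕ sin δ + cos ϕ cos δ sin h₀ = 1.5979×0.28234×0.09163 + 0.95931×0.99579×0.99963 = 0.041339 + 0.954918 = 0.996257.
Q̄ = (S_0/π) × [bracket] = (2601/π) × 0.996257 = 824.83 W/m².
— Configuration B (ϕ=+16.4°):
cos h₀ = −tan(+16.4°) tan(+4.000°) = -0.0206, h₀ = 1.5914 rad.
Bracket: h₀ sin ϕ sin δ + cos ϕ cos δ sin h₀ = 1.5914×0.28234×0.06976 + 0.95931×0.99756×0.99979 = 0.031344 + 0.956768 = 0.988112.
Q̄ = (S_0/π) × [bracket] = (2601/π) × 0.988112 = 818.08 W/m².
Ratio Q̄_A / Q̄_B = 824.83 / 818.08 = 1.008.

Q̄_A / Q̄_B ≈ 1.01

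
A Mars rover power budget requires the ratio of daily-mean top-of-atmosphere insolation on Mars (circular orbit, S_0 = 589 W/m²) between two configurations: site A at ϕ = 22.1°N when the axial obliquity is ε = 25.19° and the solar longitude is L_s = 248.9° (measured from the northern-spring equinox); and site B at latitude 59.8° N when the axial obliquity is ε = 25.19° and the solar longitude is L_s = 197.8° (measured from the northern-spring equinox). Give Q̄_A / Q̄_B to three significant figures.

Q̄_A / Q̄_B ≈ 1.88

— Configuration A (ϕ=+22.1°):
Solar declination: sin δ = sin ε · sin L_s = sin 25.19° × sin 248.9° = -0.39708, so δ = -23.396°.
cos h₀ = −tan(+22.1°) tan(-23.396°) = 0.1757, h₀ = 1.3942 rad.
Bracket: h₀ sin ϕ sin δ + cos ϕ cos δ sin h₀ = 1.3942×0.37622×-0.39708 + 0.92653×0.91778×0.98445 = -0.208279 + 0.837128 = 0.628849.
Q̄ = (S_0/π) × [bracket] = (589/π) × 0.628849 = 117.90 W/m².
— Configuration B (ϕ=+59.8°):
Solar declination: sin δ = sin ε · sin L_s = sin 25.19° × sin 197.8° = -0.13011, so δ = -7.476°.
cos h₀ = −tan(+59.8°) tan(-7.476°) = 0.2255, h₀ = 1.3434 rad.
Bracket: h₀ sin ϕ sin δ + cos ϕ cos δ sin h₀ = 1.3434×0.86427×-0.13011 + 0.50302×0.99150×0.97425 = -0.151066 + 0.485902 = 0.334836.
Q̄ = (S_0/π) × [bracket] = (589/π) × 0.334836 = 62.777 W/m².
Ratio Q̄_A / Q̄_B = 117.90 / 62.777 = 1.878.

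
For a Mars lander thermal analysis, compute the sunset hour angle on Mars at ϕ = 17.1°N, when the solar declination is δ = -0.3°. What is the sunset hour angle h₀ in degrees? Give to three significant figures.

cos h₀ = −tan ϕ · tan δ = −tan(+17.1°) × tan(-0.300°) = 0.0016, so h₀ = 1.5692 rad = 89.91°.

h₀ = 89.9°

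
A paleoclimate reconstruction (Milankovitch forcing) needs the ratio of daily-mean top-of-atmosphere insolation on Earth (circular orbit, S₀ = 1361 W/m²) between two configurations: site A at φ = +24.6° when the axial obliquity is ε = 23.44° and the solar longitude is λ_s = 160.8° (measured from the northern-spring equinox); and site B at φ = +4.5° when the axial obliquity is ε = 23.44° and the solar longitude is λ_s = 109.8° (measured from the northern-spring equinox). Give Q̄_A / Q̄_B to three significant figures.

Q̄_A / Q̄_B ≈ 1.02

— Configuration A (φ=+24.6°):
Solar declination: sin δ = sin ε · sin λ_s = sin 23.44° × sin 160.8° = 0.13082, so δ = +7.517°.
cos H₀ = −tan(+24.6°) tan(+7.517°) = -0.0604, H₀ = 1.6312 rad.
Bracket: H₀ sin φ sin δ + cos φ cos δ sin H₀ = 1.6312×0.41628×0.13082 + 0.90924×0.99141×0.99817 = 0.088831 + 0.899780 = 0.988611.
Q̄ = (S₀/π) × [bracket] = (1361/π) × 0.988611 = 428.29 W/m².
— Configuration B (φ=+4.5°):
Solar declination: sin δ = sin ε · sin λ_s = sin 23.44° × sin 109.8° = 0.37427, so δ = +21.979°.
cos H₀ = −tan(+4.5°) tan(+21.979°) = -0.0318, H₀ = 1.6026 rad.
Bracket: H₀ sin φ sin δ + cos φ cos δ sin H₀ = 1.6026×0.07846×0.37427 + 0.99692×0.92732×0.99950 = 0.047061 + 0.924002 = 0.971063.
Q̄ = (S₀/π) × [bracket] = (1361/π) × 0.971063 = 420.68 W/m².
Ratio Q̄_A / Q̄_B = 428.29 / 420.68 = 1.018.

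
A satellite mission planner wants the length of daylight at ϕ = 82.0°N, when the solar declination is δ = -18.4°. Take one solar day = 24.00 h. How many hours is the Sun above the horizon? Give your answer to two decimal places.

cos h₀ = −tan ϕ · tan δ = 2.3670 ≥ 1, so the Sun never rises (polar night) and h₀ = 0.
Daylight = 2h₀/(2π) × 24.00 h = (0.0000/π) × 24.00 = 0.00 h.

0.00 h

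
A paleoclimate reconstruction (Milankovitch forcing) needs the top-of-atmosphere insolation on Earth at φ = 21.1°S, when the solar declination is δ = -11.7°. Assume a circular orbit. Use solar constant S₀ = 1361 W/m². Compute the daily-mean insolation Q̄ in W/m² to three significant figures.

Q̄ ≈ 447 W/m²

cos H₀ = −tan(-21.1°) tan(-11.700°) = -0.0799, H₀ = 1.6508 rad.
Bracket: H₀ sin φ sin δ + cos φ cos δ sin H₀ = 1.6508×-0.36000×-0.20279 + 0.93295×0.97922×0.99680 = 0.120516 + 0.910640 = 1.031156.
Q̄ = (S₀/π) × [bracket] = (1361/π) × 1.031156 = 446.7 W/m².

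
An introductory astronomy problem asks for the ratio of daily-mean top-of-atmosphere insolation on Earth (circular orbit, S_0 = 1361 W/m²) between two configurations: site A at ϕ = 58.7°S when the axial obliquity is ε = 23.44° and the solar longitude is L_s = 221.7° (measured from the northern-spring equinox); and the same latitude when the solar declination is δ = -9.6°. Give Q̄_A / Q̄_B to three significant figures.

Q̄_A / Q̄_B ≈ 1.20

— Configuration A (ϕ=-58.7°):
Solar declination: sin δ = sin ε · sin L_s = sin 23.44° × sin 221.7° = -0.26462, so δ = -15.344°.
cos h₀ = −tan(-58.7°) tan(-15.344°) = -0.4513, h₀ = 2.0390 rad.
Bracket: h₀ sin ϕ sin δ + cos ϕ cos δ sin h₀ = 2.0390×-0.85446×-0.26462 + 0.51952×0.96435×0.89237 = 0.461033 + 0.447077 = 0.908110.
Q̄ = (S_0/π) × [bracket] = (1361/π) × 0.908110 = 393.41 W/m².
— Configuration B (ϕ=-58.7°):
cos h₀ = −tan(-58.7°) tan(-9.600°) = -0.2782, h₀ = 1.8527 rad.
Bracket: h₀ sin ϕ sin δ + cos ϕ cos δ sin h₀ = 1.8527×-0.85446×-0.16677 + 0.51952×0.98600×0.96053 = 0.264007 + 0.492028 = 0.756035.
Q̄ = (S_0/π) × [bracket] = (1361/π) × 0.756035 = 327.53 W/m².
Ratio Q̄_A / Q̄_B = 393.41 / 327.53 = 1.201.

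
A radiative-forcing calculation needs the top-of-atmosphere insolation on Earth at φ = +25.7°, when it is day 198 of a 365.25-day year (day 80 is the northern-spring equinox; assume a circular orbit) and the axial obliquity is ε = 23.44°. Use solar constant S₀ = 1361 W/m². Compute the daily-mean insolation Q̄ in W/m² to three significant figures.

Solar longitude: λ_s = 360° × (198 − 80)/365.25 = 116.304°.
sin δ = sin 23.44° × sin 116.304° = 0.35660, so δ = +20.892°.
cos H₀ = −tan(+25.7°) tan(+20.892°) = -0.1837, H₀ = 1.7555 rad.
Bracket: H₀ sin φ sin δ + cos φ cos δ sin H₀ = 1.7555×0.43366×0.35660 + 0.90108×0.93426×0.98298 = 0.271476 + 0.827515 = 1.098991.
Q̄ = (S₀/π) × [bracket] = (1361/π) × 1.098991 = 476.1 W/m².

Q̄ ≈ 476 W/m²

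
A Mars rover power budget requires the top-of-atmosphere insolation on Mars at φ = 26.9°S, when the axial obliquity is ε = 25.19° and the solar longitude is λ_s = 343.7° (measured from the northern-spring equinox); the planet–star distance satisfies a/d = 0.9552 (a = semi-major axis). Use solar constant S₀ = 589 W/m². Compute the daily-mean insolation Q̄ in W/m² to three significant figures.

Q̄ ≈ 166 W/m²

Solar declination: sin δ = sin ε · sin λ_s = sin 25.19° × sin 343.7° = -0.11946, so δ = -6.861°.
cos H₀ = −tan(-26.9°) tan(-6.861°) = -0.0610, H₀ = 1.6319 rad.
Bracket: H₀ sin φ sin δ + cos φ cos δ sin H₀ = 1.6319×-0.45243×-0.11946 + 0.89180×0.99284×0.99814 = 0.088200 + 0.883768 = 0.971968.
Inverse-square distance factor (a/d)² = 0.9552² = 0.912407.
Q̄ = (S₀/π) × 0.912407 × [bracket] = (589/π) × 0.912407 × 0.971968 = 166.3 W/m².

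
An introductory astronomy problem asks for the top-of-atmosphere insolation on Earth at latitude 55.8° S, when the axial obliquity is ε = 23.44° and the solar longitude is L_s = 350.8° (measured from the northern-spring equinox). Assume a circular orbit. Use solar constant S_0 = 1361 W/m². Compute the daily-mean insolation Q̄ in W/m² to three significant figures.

Q̄ ≈ 280 W/m²

Solar declination: sin δ = sin ε · sin L_s = sin 23.44° × sin 350.8° = -0.06360, so δ = -3.646°.
cos h₀ = −tan(-55.8°) tan(-3.646°) = -0.0938, h₀ = 1.6647 rad.
Bracket: h₀ sin ϕ sin δ + cos ϕ cos δ sin h₀ = 1.6647×-0.82708×-0.06360 + 0.56208×0.99798×0.99559 = 0.087567 + 0.558471 = 0.646038.
Q̄ = (S_0/π) × [bracket] = (1361/π) × 0.646038 = 279.9 W/m².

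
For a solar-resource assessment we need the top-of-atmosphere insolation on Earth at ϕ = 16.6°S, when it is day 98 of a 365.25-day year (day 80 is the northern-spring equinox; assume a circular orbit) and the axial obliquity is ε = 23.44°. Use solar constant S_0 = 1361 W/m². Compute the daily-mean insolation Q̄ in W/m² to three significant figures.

Solar longitude: L_s = 360° × (98 − 80)/365.25 = 17.741°.
sin δ = sin 23.44° × sin 17.741° = 0.12121, so δ = +6.962°.
cos h₀ = −tan(-16.6°) tan(+6.962°) = 0.0364, h₀ = 1.5344 rad.
Bracket: h₀ sin ϕ sin δ + cos ϕ cos δ sin h₀ = 1.5344×-0.28569×0.12121 + 0.95832×0.99263×0.99934 = -0.053134 + 0.950629 = 0.897495.
Q̄ = (S_0/π) × [bracket] = (1361/π) × 0.897495 = 388.8 W/m².

Q̄ ≈ 389 W/m²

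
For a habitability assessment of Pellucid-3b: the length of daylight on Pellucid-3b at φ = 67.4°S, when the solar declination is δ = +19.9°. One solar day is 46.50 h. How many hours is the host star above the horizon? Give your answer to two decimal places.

7.64 h

cos H₀ = −tan φ · tan δ = −tan(-67.4°) × tan(+19.900°) = 0.8696, so H₀ = 0.5163 rad = 29.58°.
Daylight = 2H₀/(2π) × 46.50 h = (0.5163/π) × 46.50 = 7.64 h.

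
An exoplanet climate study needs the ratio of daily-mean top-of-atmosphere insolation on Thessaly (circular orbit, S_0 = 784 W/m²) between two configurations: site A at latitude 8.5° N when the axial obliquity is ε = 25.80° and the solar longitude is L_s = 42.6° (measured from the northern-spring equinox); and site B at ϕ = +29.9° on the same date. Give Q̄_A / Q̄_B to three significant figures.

Q̄_A / Q̄_B ≈ 0.946

— Configuration A (ϕ=+8.5°):
Solar declination: sin δ = sin ε · sin L_s = sin 25.80° × sin 42.6° = 0.29460, so δ = +17.133°.
cos h₀ = −tan(+8.5°) tan(+17.133°) = -0.0461, h₀ = 1.6169 rad.
Bracket: h₀ sin ϕ sin δ + cos ϕ cos δ sin h₀ = 1.6169×0.14781×0.29460 + 0.98902×0.95562×0.99894 = 0.070408 + 0.944125 = 1.014533.
Q̄ = (S_0/π) × [bracket] = (784/π) × 1.014533 = 253.18 W/m².
— Configuration B (ϕ=+29.9°):
cos h₀ = −tan(+29.9°) tan(+17.133°) = -0.1773, h₀ = 1.7490 rad.
Bracket: h₀ sin ϕ sin δ + cos ϕ cos δ sin h₀ = 1.7490×0.49849×0.29460 + 0.86690×0.95562×0.98416 = 0.256850 + 0.815305 = 1.072155.
Q̄ = (S_0/π) × [bracket] = (784/π) × 1.072155 = 267.56 W/m².
Ratio Q̄_A / Q̄_B = 253.18 / 267.56 = 0.9463.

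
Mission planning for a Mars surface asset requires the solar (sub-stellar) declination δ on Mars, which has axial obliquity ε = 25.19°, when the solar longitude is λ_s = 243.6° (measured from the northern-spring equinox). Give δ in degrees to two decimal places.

δ = -22.41°

sin δ = sin ε · sin λ_s = sin 25.19° × sin 243.6° = -0.381234.
δ = arcsin(-0.381234) = -22.41°.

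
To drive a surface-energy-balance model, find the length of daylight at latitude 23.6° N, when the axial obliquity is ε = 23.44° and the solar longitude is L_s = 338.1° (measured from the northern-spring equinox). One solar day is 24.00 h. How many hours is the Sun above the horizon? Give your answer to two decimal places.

11.50 h

Solar declination: sin δ = sin ε · sin L_s = sin 23.44° × sin 338.1° = -0.14837, so δ = -8.532°.
cos h₀ = −tan ϕ · tan δ = −tan(+23.6°) × tan(-8.532°) = 0.0655, so h₀ = 1.5052 rad = 86.24°.
Daylight = 2h₀/(2π) × 24.00 h = (1.5052/π) × 24.00 = 11.50 h.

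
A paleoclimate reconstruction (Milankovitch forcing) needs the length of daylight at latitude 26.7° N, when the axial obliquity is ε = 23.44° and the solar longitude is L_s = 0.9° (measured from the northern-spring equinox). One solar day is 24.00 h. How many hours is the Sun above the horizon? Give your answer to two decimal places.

12.02 h

Solar declination: sin δ = sin ε · sin L_s = sin 23.44° × sin 0.9° = 0.00625, so δ = +0.358°.
cos h₀ = −tan ϕ · tan δ = −tan(+26.7°) × tan(+0.358°) = -0.0031, so h₀ = 1.5739 rad = 90.18°.
Daylight = 2h₀/(2π) × 24.00 h = (1.5739/π) × 24.00 = 12.02 h.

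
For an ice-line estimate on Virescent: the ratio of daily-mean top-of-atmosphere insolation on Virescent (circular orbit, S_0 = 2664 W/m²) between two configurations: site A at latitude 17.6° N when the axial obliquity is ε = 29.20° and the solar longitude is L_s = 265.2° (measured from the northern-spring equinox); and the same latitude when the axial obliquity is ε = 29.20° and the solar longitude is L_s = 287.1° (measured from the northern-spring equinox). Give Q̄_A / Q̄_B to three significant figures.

— Configuration A (ϕ=+17.6°):
Solar declination: sin δ = sin ε · sin L_s = sin 29.20° × sin 265.2° = -0.48615, so δ = -29.088°.
cos h₀ = −tan(+17.6°) tan(-29.088°) = 0.1765, h₀ = 1.3934 rad.
Bracket: h₀ sin ϕ sin δ + cos ϕ cos δ sin h₀ = 1.3934×0.30237×-0.48615 + 0.95319×0.87388×0.98431 = -0.204826 + 0.819904 = 0.615078.
Q̄ = (S_0/π) × [bracket] = (2664/π) × 0.615078 = 521.57 W/m².
— Configuration B (ϕ=+17.6°):
Solar declination: sin δ = sin ε · sin L_s = sin 29.20° × sin 287.1° = -0.46629, so δ = -27.794°.
cos h₀ = −tan(+17.6°) tan(-27.794°) = 0.1672, h₀ = 1.4028 rad.
Bracket: h₀ sin ϕ sin δ + cos ϕ cos δ sin h₀ = 1.4028×0.30237×-0.46629 + 0.95319×0.88463×0.98592 = -0.197784 + 0.831348 = 0.633564.
Q̄ = (S_0/π) × [bracket] = (2664/π) × 0.633564 = 537.25 W/m².
Ratio Q̄_A / Q̄_B = 521.57 / 537.25 = 0.9708.

Q̄_A / Q̄_B ≈ 0.971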